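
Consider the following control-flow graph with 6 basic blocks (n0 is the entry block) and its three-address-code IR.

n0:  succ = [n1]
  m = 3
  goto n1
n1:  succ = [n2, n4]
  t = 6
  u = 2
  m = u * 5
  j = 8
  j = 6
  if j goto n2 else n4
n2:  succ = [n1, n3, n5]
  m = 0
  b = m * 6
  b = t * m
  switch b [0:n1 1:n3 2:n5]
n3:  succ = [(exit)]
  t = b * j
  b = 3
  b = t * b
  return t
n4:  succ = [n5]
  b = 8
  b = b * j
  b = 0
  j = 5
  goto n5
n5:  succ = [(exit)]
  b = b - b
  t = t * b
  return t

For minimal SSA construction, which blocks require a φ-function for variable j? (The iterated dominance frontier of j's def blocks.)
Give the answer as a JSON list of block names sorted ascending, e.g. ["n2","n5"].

idom tree: n1←n0 n2←n1 n3←n2 n4←n1 n5←n1
Dom at joins:
  n1: preds {n0,n2}: {n0} ∩ {n0,n1,n2} = {n0}; idom=n0
  n5: preds {n2,n4}: {n0,n1,n2} ∩ {n0,n1,n4} = {n0,n1}; idom=n1

Frontier:
  n1←n0: walk · to n0
  n1←n2: walk n2→n1 to n0
  n5←n2: walk n2 to n1
  n5←n4: walk n4 to n1
  n0: DF=∅
  n1: DF={n1}
  n2: DF={n1,n5}
  n3: DF=∅
  n4: DF={n5}
  n5: DF=∅

φ for j: defs {n1,n4}
  DF⁺ = {n1,n5}

Answer: ["n1", "n5"]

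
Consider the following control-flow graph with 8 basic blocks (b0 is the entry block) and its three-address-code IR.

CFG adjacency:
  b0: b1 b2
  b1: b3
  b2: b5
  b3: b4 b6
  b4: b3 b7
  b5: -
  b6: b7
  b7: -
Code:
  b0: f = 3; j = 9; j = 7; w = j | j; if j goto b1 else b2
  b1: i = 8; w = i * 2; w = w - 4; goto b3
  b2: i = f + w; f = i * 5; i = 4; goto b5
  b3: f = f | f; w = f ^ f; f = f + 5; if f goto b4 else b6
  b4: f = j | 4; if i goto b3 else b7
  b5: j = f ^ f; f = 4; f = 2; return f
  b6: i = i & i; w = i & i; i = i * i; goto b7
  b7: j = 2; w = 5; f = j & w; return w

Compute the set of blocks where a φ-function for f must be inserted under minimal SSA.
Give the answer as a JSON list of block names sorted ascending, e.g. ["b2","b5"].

Answer: ["b3", "b7"]

Derivation:
idom tree: b1←b0 b2←b0 b3←b1 b4←b3 b5←b2 b6←b3 b7←b3
Dom∩ at merges:
  b3: preds {b1,b4}: {b0,b1} ∩ {b0,b1,b3,b4} = {b0,b1}; idom=b1
  b7: preds {b4,b6}: {b0,b1,b3,b4} ∩ {b0,b1,b3,b6} = {b0,b1,b3}; idom=b3

DF derivation:
  b3←b1: walk · to b1
  b3←b4: walk b4→b3 to b1
  b7←b4: walk b4 to b3
  b7←b6: walk b6 to b3
  DF(b0)=∅
  DF(b1)=∅
  DF(b2)=∅
  DF(b3)={b3}
  DF(b4)={b3,b7}
  DF(b5)=∅
  DF(b6)={b7}
  DF(b7)=∅

φ for f: defs {b0,b2,b3,b4,b5,b7}
  DF⁺ = {b3,b7}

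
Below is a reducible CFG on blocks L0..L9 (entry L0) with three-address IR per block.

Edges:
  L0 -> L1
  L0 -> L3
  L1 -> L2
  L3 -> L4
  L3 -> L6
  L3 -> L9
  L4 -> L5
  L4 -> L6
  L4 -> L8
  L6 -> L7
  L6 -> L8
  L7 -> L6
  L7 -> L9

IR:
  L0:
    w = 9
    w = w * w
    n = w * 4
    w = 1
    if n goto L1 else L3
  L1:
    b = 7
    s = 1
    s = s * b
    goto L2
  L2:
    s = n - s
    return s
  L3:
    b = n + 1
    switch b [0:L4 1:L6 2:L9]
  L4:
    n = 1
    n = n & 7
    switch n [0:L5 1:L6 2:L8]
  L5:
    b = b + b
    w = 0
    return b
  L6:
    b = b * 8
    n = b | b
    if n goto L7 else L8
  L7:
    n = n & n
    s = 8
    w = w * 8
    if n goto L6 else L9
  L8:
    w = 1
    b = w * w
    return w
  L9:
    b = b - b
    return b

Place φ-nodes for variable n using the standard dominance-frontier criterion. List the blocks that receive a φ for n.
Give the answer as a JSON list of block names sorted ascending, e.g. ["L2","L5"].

idom tree: L1←L0 L2←L1 L3←L0 L4←L3 L5←L4 L6←L3 L7←L6 L8←L3 L9←L3
Join-block Dom:
  L6: preds {L3,L4,L7}: {L0,L3} ∩ {L0,L3,L4} ∩ {L0,L3,L6,L7} = {L0,L3}; idom=L3
  L8: preds {L4,L6}: {L0,L3,L4} ∩ {L0,L3,L6} = {L0,L3}; idom=L3
  L9: preds {L3,L7}: {L0,L3} ∩ {L0,L3,L6,L7} = {L0,L3}; idom=L3

DF derivation:
  join L6 pred L3: · stop@L3
  join L6 pred L4: L4 stop@L3
  join L6 pred L7: L7→L6 stop@L3
  join L8 pred L4: L4 stop@L3
  join L8 pred L6: L6 stop@L3
  join L9 pred L3: · stop@L3
  join L9 pred L7: L7→L6 stop@L3
  L0: DF=∅
  L1: DF=∅
  L2: DF=∅
  L3: DF=∅
  L4: DF={L6,L8}
  L5: DF=∅
  L6: DF={L6,L8,L9}
  L7: DF={L6,L9}
  L8: DF=∅
  L9: DF=∅

φ for n: defs {L0,L4,L6,L7}
  DF⁺ = {L6,L8,L9}

Answer: ["L6", "L8", "L9"]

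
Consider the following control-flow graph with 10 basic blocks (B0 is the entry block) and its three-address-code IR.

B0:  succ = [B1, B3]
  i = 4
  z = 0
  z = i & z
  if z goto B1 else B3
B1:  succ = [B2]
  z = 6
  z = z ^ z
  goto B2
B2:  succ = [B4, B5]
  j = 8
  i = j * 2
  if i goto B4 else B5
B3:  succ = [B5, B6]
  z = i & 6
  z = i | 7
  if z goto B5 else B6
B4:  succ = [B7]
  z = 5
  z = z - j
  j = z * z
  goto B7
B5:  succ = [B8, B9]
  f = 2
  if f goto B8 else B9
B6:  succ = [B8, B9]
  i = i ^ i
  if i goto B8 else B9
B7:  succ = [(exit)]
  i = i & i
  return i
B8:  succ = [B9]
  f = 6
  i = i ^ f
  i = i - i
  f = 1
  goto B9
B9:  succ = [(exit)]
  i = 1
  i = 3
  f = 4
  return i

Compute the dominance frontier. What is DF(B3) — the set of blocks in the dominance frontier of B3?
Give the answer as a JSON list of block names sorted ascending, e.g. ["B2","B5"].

Answer: ["B5", "B8", "B9"]

Analysis:
idom tree: B1←B0 B2←B1 B3←B0 B4←B2 B5←B0 B6←B3 B7←B4 B8←B0 B9←B0
Join-block Dom:
  B5: preds {B2,B3}: {B0,B1,B2} ∩ {B0,B3} = {B0}; idom=B0
  B8: preds {B5,B6}: {B0,B5} ∩ {B0,B3,B6} = {B0}; idom=B0
  B9: preds {B5,B6,B8}: {B0,B5} ∩ {B0,B3,B6} ∩ {B0,B8} = {B0}; idom=B0

Frontier:
  join B5 pred B2: B2→B1 stop@B0
  join B5 pred B3: B3 stop@B0
  join B8 pred B5: B5 stop@B0
  join B8 pred B6: B6→B3 stop@B0
  join B9 pred B5: B5 stop@B0
  join B9 pred B6: B6→B3 stop@B0
  join B9 pred B8: B8 stop@B0
  DF(B0)=∅
  DF(B1)={B5}
  DF(B2)={B5}
  DF(B3)={B5,B8,B9}
  DF(B4)=∅
  DF(B5)={B8,B9}
  DF(B6)={B8,B9}
  DF(B7)=∅
  DF(B8)={B9}
  DF(B9)=∅

DF(B3) = ["B5", "B8", "B9"]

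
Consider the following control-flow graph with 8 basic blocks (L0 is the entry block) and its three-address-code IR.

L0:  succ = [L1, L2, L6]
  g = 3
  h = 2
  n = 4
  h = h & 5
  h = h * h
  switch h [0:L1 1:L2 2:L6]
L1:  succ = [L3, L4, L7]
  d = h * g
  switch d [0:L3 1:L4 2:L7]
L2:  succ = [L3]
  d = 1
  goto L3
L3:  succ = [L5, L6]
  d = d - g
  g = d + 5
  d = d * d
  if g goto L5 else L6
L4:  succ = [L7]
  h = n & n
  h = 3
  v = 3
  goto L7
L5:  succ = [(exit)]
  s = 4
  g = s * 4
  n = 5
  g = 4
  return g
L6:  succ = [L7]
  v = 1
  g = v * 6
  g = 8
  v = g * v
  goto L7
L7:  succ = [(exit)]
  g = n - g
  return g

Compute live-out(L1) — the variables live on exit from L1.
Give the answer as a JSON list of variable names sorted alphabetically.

Answer: ["d", "g", "n"]

Working:
Block summaries:
  L0 def {g,h,n} use ∅
  L1 def {d} use {g,h}
  L2 def {d} use ∅
  L3 def {d,g} use {d,g}
  L4 def {h,v} use {n}
  L5 def {g,n,s} use ∅
  L6 def {g,v} use ∅
  L7 def {g} use {g,n}

Liveness:
  live L0: ∅→{g,h,n}
  live L1: {g,h,n}→{d,g,n}
  live L2: {g,n}→{d,g,n}
  live L3: {d,g,n}→{n}
  live L4: {g,n}→{g,n}
  live L5: ∅→∅
  live L6: {n}→{g,n}
  live L7: {g,n}→∅

live-out(L1) = ["d", "g", "n"]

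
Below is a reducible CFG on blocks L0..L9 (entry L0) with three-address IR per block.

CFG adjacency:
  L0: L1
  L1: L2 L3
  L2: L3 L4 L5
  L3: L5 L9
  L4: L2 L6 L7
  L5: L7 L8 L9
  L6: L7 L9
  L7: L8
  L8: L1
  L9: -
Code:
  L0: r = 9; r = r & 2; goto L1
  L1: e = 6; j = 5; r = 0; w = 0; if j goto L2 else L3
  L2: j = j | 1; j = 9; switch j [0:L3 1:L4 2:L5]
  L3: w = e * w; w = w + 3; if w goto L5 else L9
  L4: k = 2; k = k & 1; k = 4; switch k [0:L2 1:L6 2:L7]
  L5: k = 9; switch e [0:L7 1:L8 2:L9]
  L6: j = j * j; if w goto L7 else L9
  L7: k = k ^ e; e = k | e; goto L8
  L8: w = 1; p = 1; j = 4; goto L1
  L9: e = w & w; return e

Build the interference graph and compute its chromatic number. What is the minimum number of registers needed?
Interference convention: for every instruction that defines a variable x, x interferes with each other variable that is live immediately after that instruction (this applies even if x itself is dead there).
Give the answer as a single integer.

Block summaries:
  L0: {r} / ∅
  L1: {e,j,r,w} / ∅
  L2: {j} / {j}
  L3: {w} / {e,w}
  L4: {k} / ∅
  L5: {k} / {e}
  L6: {j} / {j,w}
  L7: {e,k} / {e,k}
  L8: {j,p,w} / ∅
  L9: {e} / {w}

Liveness:
  live L0: ∅→∅
  live L1: ∅→{e,j,w}
  live L2: {e,j,w}→{e,j,w}
  live L3: {e,w}→{e,w}
  live L4: {e,j,w}→{e,j,k,w}
  live L5: {e,w}→{e,k,w}
  live L6: {e,j,k,w}→{e,k,w}
  live L7: {e,k}→∅
  live L8: ∅→∅
  live L9: {w}→∅

Interfere edges:
  e — {j,k,r,w}
  j — {e,k,r,w}
  k — {e,j,w}
  p — ∅
  r — {e,j}
  w — {e,j,k}

Chromatic number:
  {e,j,k,w} pairwise interfere (4-clique) ⇒ χ ≥ 4
  assign e→c0 j→c1 k→c2 p→c0 r→c2 w→c3 — no edge inside a register ⇒ χ ≤ 4
  χ = 4

Answer: 4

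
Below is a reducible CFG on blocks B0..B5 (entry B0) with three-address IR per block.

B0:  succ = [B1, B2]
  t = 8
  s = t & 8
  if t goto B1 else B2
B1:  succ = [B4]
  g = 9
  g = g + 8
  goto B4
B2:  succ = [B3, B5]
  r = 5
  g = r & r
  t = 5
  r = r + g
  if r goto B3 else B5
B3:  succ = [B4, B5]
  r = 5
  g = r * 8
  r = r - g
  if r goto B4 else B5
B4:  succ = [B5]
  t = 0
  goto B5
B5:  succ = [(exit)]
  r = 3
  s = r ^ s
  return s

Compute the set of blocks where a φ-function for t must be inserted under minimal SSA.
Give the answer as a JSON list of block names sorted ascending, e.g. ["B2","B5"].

Answer: ["B4", "B5"]

Analysis:
idom tree: B1←B0 B2←B0 B3←B2 B4←B0 B5←B0
Join-block Dom:
  B4: preds {B1,B3}: {B0,B1} ∩ {B0,B2,B3} = {B0}; idom=B0
  B5: preds {B2,B3,B4}: {B0,B2} ∩ {B0,B2,B3} ∩ {B0,B4} = {B0}; idom=B0

Frontier:
  join B4 pred B1: B1 stop@B0
  join B4 pred B3: B3→B2 stop@B0
  join B5 pred B2: B2 stop@B0
  join B5 pred B3: B3→B2 stop@B0
  join B5 pred B4: B4 stop@B0
  B0: DF=∅
  B1: DF={B4}
  B2: DF={B4,B5}
  B3: DF={B4,B5}
  B4: DF={B5}
  B5: DF=∅

φ for t: defs {B0,B2,B4}
  DF⁺ = {B4,B5}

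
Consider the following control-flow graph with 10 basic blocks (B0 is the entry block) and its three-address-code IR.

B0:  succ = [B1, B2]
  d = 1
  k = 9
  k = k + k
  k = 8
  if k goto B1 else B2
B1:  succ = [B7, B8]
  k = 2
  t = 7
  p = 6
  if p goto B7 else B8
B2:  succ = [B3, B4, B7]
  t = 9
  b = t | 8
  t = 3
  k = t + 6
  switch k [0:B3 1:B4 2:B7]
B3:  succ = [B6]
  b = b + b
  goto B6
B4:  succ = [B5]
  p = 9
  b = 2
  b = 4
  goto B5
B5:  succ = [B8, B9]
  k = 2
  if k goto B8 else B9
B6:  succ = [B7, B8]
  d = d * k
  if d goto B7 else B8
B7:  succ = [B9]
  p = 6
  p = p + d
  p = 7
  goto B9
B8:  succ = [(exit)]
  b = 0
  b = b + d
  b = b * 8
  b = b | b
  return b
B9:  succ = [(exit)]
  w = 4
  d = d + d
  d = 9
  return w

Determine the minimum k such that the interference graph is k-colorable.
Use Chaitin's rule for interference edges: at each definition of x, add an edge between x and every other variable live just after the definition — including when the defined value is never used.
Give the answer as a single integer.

Answer: 3

Analysis:
def/use:
  B0: {d,k} / ∅
  B1: {k,p,t} / ∅
  B2: {b,k,t} / ∅
  B3: {b} / {b}
  B4: {b,p} / ∅
  B5: {k} / ∅
  B6: {d} / {d,k}
  B7: {p} / {d}
  B8: {b} / {d}
  B9: {d,w} / {d}

Backward fixpoint:
  live B0: ∅→{d}
  live B1: {d}→{d}
  live B2: {d}→{b,d,k}
  live B3: {b,d,k}→{d,k}
  live B4: {d}→{d}
  live B5: {d}→{d}
  live B6: {d,k}→{d}
  live B7: {d}→{d}
  live B8: {d}→∅
  live B9: {d}→∅

Interfere edges:
  b — {d,k,t}
  d — {b,k,p,t,w}
  k — {b,d}
  p — {d}
  t — {b,d}
  w — {d}

Colouring:
  {b,d,k} pairwise interfere (3-clique) ⇒ χ ≥ 3
  3-colouring: R0={d}  R1={b,p,w}  R2={k,t}
  χ = 3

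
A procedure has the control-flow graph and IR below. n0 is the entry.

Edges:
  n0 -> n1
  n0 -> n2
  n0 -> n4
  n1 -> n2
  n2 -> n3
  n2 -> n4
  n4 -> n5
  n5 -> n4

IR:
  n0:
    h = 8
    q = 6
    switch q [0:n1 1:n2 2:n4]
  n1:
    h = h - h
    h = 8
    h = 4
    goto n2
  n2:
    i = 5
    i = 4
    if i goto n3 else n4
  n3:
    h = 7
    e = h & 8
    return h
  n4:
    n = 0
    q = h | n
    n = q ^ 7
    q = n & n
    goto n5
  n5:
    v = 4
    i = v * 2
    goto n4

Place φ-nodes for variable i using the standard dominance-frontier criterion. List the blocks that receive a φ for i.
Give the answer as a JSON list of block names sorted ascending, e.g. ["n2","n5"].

idom tree: n1←n0 n2←n0 n3←n2 n4←n0 n5←n4
Join-block Dom:
  n2: preds {n0,n1}: {n0} ∩ {n0,n1} = {n0}; idom=n0
  n4: preds {n0,n2,n5}: {n0} ∩ {n0,n2} ∩ {n0,n4,n5} = {n0}; idom=n0

DF derivation:
  n2←n0: walk · to n0
  n2←n1: walk n1 to n0
  n4←n0: walk · to n0
  n4←n2: walk n2 to n0
  n4←n5: walk n5→n4 to n0
  DF(n0)=∅
  DF(n1)={n2}
  DF(n2)={n4}
  DF(n3)=∅
  DF(n4)={n4}
  DF(n5)={n4}

φ for i: defs {n2,n5}
  DF⁺ = {n4}

Answer: ["n4"]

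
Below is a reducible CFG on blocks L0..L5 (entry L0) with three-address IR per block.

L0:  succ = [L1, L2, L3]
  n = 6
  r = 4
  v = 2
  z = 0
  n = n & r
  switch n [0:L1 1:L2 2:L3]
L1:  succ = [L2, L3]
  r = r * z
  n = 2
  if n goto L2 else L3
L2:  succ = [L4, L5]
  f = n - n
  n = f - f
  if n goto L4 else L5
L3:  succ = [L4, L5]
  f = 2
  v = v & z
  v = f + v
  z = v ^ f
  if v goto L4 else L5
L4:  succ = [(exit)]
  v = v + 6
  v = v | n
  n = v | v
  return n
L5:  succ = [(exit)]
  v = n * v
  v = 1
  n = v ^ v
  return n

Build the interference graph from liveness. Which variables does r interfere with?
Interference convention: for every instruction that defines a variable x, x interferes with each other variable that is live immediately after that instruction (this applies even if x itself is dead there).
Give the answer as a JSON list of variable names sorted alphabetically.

Per-block:
  L0 def {n,r,v,z} use ∅
  L1 def {n,r} use {r,z}
  L2 def {f,n} use {n}
  L3 def {f,v,z} use {v,z}
  L4 def {n,v} use {n,v}
  L5 def {n,v} use {n,v}

Liveness:
  L0 li=∅ lo={n,r,v,z}
  L1 li={r,v,z} lo={n,v,z}
  L2 li={n,v} lo={n,v}
  L3 li={n,v,z} lo={n,v}
  L4 li={n,v} lo=∅
  L5 li={n,v} lo=∅

Interference:
  f↔{n,v,z}
  n↔{f,r,v,z}
  r↔{n,v,z}
  v↔{f,n,r,z}
  z↔{f,n,r,v}

N(r) = ["n", "v", "z"]

Answer: ["n", "v", "z"]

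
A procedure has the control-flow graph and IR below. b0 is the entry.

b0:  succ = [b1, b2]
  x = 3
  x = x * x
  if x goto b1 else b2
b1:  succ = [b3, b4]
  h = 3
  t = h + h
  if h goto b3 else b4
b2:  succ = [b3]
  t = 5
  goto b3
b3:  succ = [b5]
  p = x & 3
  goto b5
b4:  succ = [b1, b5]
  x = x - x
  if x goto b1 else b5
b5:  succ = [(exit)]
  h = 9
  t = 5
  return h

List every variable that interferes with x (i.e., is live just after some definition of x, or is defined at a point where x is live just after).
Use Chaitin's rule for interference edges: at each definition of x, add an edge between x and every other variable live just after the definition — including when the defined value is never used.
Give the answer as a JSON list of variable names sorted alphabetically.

Answer: ["h", "t"]

Derivation:
Block summaries:
  b0 def {x} use ∅
  b1 def {h,t} use ∅
  b2 def {t} use ∅
  b3 def {p} use {x}
  b4 def {x} use {x}
  b5 def {h,t} use ∅

Liveness:
  live b0: ∅→{x}
  live b1: {x}→{x}
  live b2: {x}→{x}
  live b3: {x}→∅
  live b4: {x}→{x}
  live b5: ∅→∅

Interference:
  h↔{t,x}
  p↔∅
  t↔{h,x}
  x↔{h,t}

N(x) = ["h", "t"]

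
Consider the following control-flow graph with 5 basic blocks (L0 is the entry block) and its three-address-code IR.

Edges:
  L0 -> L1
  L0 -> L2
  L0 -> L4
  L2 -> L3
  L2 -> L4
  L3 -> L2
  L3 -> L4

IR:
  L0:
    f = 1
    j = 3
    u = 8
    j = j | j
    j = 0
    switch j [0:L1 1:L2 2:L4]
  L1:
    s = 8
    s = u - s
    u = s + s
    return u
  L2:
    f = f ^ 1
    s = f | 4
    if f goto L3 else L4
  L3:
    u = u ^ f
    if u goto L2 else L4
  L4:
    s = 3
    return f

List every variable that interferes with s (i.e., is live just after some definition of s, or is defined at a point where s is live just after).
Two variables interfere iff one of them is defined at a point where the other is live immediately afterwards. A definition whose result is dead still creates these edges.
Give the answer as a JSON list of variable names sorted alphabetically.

Block summaries:
  L0: {f,j,u} / ∅
  L1: {s,u} / {u}
  L2: {f,s} / {f}
  L3: {u} / {f,u}
  L4: {s} / {f}

Liveness:
  live L0: ∅→{f,u}
  live L1: {u}→∅
  live L2: {f,u}→{f,u}
  live L3: {f,u}→{f,u}
  live L4: {f}→∅

Interference:
  f↔{j,s,u}
  j↔{f,u}
  s↔{f,u}
  u↔{f,j,s}

N(s) = ["f", "u"]

Answer: ["f", "u"]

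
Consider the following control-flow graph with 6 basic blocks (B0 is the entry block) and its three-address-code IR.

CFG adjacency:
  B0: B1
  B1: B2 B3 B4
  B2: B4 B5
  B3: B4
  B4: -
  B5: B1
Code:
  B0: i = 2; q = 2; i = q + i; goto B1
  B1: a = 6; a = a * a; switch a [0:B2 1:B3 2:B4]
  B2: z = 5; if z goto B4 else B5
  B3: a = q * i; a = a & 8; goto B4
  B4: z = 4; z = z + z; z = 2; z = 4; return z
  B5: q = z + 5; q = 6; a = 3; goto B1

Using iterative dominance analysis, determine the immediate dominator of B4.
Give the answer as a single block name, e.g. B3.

idom tree: B1←B0 B2←B1 B3←B1 B4←B1 B5←B2
Join-block Dom:
  B1: preds {B0,B5}: {B0} ∩ {B0,B1,B2,B5} = {B0}; idom=B0
  B4: preds {B1,B2,B3}: {B0,B1} ∩ {B0,B1,B2} ∩ {B0,B1,B3} = {B0,B1}; idom=B1

idom(B4) = B1

Answer: B1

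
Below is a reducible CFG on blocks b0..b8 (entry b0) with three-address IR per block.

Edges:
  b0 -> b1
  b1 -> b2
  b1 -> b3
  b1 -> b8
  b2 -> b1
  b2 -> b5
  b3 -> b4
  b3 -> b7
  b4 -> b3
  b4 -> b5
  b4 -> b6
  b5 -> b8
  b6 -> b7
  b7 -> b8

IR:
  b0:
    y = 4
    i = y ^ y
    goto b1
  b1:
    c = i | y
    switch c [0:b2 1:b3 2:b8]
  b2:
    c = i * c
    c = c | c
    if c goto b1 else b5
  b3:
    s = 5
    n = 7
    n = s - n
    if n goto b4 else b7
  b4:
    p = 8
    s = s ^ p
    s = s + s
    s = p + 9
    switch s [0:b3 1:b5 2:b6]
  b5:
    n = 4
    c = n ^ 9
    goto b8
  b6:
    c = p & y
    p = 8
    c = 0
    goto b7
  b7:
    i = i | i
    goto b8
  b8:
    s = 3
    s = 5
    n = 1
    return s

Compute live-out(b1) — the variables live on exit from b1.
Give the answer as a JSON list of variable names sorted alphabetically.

Per-block:
  b0: {i,y} / ∅
  b1: {c} / {i,y}
  b2: {c} / {c,i}
  b3: {n,s} / ∅
  b4: {p,s} / {s}
  b5: {c,n} / ∅
  b6: {c,p} / {p,y}
  b7: {i} / {i}
  b8: {n,s} / ∅

Backward fixpoint:
  b0: in=∅ out={i,y}
  b1: in={i,y} out={c,i,y}
  b2: in={c,i,y} out={i,y}
  b3: in={i,y} out={i,s,y}
  b4: in={i,s,y} out={i,p,y}
  b5: in=∅ out=∅
  b6: in={i,p,y} out={i}
  b7: in={i} out=∅
  b8: in=∅ out=∅

live-out(b1) = ["c", "i", "y"]

Answer: ["c", "i", "y"]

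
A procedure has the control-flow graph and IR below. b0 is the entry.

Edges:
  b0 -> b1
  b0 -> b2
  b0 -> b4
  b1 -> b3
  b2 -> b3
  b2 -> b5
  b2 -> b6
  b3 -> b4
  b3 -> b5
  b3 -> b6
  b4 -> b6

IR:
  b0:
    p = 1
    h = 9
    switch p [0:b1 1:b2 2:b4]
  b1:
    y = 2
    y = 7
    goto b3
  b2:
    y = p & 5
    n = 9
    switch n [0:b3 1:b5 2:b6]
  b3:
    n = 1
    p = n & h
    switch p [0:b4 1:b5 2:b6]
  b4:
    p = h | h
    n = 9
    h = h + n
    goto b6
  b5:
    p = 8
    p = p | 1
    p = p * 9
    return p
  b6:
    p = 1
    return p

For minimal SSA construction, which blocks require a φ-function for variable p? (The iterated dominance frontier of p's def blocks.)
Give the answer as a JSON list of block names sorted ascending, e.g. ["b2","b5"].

Answer: ["b4", "b5", "b6"]

Derivation:
idom tree: b1←b0 b2←b0 b3←b0 b4←b0 b5←b0 b6←b0
Dom∩ at merges:
  b3: preds {b1,b2}: {b0,b1} ∩ {b0,b2} = {b0}; idom=b0
  b4: preds {b0,b3}: {b0} ∩ {b0,b3} = {b0}; idom=b0
  b5: preds {b2,b3}: {b0,b2} ∩ {b0,b3} = {b0}; idom=b0
  b6: preds {b2,b3,b4}: {b0,b2} ∩ {b0,b3} ∩ {b0,b4} = {b0}; idom=b0

DF derivation:
  b3←b1: walk b1 to b0
  b3←b2: walk b2 to b0
  b4←b0: walk · to b0
  b4←b3: walk b3 to b0
  b5←b2: walk b2 to b0
  b5←b3: walk b3 to b0
  b6←b2: walk b2 to b0
  b6←b3: walk b3 to b0
  b6←b4: walk b4 to b0
  DF(b0)=∅
  DF(b1)={b3}
  DF(b2)={b3,b5,b6}
  DF(b3)={b4,b5,b6}
  DF(b4)={b6}
  DF(b5)=∅
  DF(b6)=∅

φ for p: defs {b0,b3,b4,b5,b6}
  DF⁺ = {b4,b5,b6}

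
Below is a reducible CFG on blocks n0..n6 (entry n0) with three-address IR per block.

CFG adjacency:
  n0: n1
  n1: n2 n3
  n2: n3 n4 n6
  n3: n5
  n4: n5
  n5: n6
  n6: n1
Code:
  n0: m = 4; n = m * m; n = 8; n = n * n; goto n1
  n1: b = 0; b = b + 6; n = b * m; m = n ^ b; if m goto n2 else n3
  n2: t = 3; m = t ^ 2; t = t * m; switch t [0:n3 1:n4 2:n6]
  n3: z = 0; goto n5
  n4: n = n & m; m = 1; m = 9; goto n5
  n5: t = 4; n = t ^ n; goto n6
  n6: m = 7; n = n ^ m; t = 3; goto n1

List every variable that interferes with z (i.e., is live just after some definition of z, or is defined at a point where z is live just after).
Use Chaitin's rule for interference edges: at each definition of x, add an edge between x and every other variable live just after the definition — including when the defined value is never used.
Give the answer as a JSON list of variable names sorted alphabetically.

Per-block:
  n0 def {m,n} use ∅
  n1 def {b,m,n} use {m}
  n2 def {m,t} use ∅
  n3 def {z} use ∅
  n4 def {m,n} use {m,n}
  n5 def {n,t} use {n}
  n6 def {m,n,t} use {n}

Backward fixpoint:
  n0: in=∅ out={m}
  n1: in={m} out={n}
  n2: in={n} out={m,n}
  n3: in={n} out={n}
  n4: in={m,n} out={n}
  n5: in={n} out={n}
  n6: in={n} out={m}

Interfere edges:
  b: {m,n}
  m: {b,n,t}
  n: {b,m,t,z}
  t: {m,n}
  z: {n}

N(z) = ["n"]

Answer: ["n"]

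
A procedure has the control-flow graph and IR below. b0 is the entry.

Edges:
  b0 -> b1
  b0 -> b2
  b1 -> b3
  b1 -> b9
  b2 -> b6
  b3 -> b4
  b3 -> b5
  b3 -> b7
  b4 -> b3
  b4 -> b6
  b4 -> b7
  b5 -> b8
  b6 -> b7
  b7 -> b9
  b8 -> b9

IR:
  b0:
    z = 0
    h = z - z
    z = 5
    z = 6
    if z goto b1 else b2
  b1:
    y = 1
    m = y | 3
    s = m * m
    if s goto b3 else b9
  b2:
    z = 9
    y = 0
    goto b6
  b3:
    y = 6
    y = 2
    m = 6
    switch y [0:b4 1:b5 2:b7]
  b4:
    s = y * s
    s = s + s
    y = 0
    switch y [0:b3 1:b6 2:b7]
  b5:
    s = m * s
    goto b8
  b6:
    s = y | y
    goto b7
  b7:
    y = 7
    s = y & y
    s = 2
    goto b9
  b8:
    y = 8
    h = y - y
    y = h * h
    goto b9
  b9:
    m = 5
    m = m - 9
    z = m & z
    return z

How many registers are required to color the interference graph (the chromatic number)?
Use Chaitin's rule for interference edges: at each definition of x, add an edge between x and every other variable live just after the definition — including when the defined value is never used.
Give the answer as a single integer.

Block summaries:
  b0: {h,z} / ∅
  b1: {m,s,y} / ∅
  b2: {y,z} / ∅
  b3: {m,y} / ∅
  b4: {s,y} / {s,y}
  b5: {s} / {m,s}
  b6: {s} / {y}
  b7: {s,y} / ∅
  b8: {h,y} / ∅
  b9: {m,z} / {z}

Liveness:
  b0 li=∅ lo={z}
  b1 li={z} lo={s,z}
  b2 li=∅ lo={y,z}
  b3 li={s,z} lo={m,s,y,z}
  b4 li={s,y,z} lo={s,y,z}
  b5 li={m,s,z} lo={z}
  b6 li={y,z} lo={z}
  b7 li={z} lo={z}
  b8 li={z} lo={z}
  b9 li={z} lo=∅

Interfere edges:
  h: {z}
  m: {s,y,z}
  s: {m,y,z}
  y: {m,s,z}
  z: {h,m,s,y}

Colouring:
  lower bound: {m,s,y,z} mutually conflict ⇒ χ ≥ 4
  4-colouring: c0={z}  c1={h,m}  c2={s}  c3={y}
  χ = 4

Answer: 4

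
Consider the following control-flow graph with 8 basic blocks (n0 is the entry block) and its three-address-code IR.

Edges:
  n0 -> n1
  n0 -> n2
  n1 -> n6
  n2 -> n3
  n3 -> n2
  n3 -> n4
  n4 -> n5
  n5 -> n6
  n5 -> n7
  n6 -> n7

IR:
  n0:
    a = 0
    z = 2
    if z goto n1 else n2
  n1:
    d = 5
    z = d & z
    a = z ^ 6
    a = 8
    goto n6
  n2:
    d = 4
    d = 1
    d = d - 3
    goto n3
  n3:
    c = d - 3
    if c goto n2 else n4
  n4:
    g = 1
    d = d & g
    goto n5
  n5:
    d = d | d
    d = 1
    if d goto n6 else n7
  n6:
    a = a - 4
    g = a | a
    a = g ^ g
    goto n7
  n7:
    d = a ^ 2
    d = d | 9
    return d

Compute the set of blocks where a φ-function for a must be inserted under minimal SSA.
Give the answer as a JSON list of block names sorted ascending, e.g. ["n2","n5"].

Answer: ["n6", "n7"]

Working:
idom tree: n1←n0 n2←n0 n3←n2 n4←n3 n5←n4 n6←n0 n7←n0
Dom∩ at merges:
  n2: preds {n0,n3}: {n0} ∩ {n0,n2,n3} = {n0}; idom=n0
  n6: preds {n1,n5}: {n0,n1} ∩ {n0,n2,n3,n4,n5} = {n0}; idom=n0
  n7: preds {n5,n6}: {n0,n2,n3,n4,n5} ∩ {n0,n6} = {n0}; idom=n0

DF derivation:
  n2←n0: walk · to n0
  n2←n3: walk n3→n2 to n0
  n6←n1: walk n1 to n0
  n6←n5: walk n5→n4→n3→n2 to n0
  n7←n5: walk n5→n4→n3→n2 to n0
  n7←n6: walk n6 to n0
  n0: DF=∅
  n1: DF={n6}
  n2: DF={n2,n6,n7}
  n3: DF={n2,n6,n7}
  n4: DF={n6,n7}
  n5: DF={n6,n7}
  n6: DF={n7}
  n7: DF=∅

φ for a: defs {n0,n1,n6}
  DF⁺ = {n6,n7}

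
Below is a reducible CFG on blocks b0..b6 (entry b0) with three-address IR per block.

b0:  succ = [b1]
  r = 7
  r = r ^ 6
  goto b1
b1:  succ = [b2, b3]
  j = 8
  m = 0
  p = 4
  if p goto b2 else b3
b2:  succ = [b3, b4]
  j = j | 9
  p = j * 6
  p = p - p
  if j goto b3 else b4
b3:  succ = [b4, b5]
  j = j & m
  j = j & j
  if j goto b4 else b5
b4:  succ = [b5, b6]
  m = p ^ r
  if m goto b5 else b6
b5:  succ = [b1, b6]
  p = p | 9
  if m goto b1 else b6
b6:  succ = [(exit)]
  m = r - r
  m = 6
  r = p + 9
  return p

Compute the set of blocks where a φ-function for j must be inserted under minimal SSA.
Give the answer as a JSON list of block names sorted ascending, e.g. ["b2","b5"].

Answer: ["b1", "b3", "b4", "b5", "b6"]

Derivation:
idom tree: b1←b0 b2←b1 b3←b1 b4←b1 b5←b1 b6←b1
Dom at joins:
  b1: preds {b0,b5}: {b0} ∩ {b0,b1,b5} = {b0}; idom=b0
  b3: preds {b1,b2}: {b0,b1} ∩ {b0,b1,b2} = {b0,b1}; idom=b1
  b4: preds {b2,b3}: {b0,b1,b2} ∩ {b0,b1,b3} = {b0,b1}; idom=b1
  b5: preds {b3,b4}: {b0,b1,b3} ∩ {b0,b1,b4} = {b0,b1}; idom=b1
  b6: preds {b4,b5}: {b0,b1,b4} ∩ {b0,b1,b5} = {b0,b1}; idom=b1

Frontier:
  b1←b0: walk · to b0
  b1←b5: walk b5→b1 to b0
  b3←b1: walk · to b1
  b3←b2: walk b2 to b1
  b4←b2: walk b2 to b1
  b4←b3: walk b3 to b1
  b5←b3: walk b3 to b1
  b5←b4: walk b4 to b1
  b6←b4: walk b4 to b1
  b6←b5: walk b5 to b1
  b0 → ∅
  b1 → {b1}
  b2 → {b3,b4}
  b3 → {b4,b5}
  b4 → {b5,b6}
  b5 → {b1,b6}
  b6 → ∅

φ for j: defs {b1,b2,b3}
  DF⁺ = {b1,b3,b4,b5,b6}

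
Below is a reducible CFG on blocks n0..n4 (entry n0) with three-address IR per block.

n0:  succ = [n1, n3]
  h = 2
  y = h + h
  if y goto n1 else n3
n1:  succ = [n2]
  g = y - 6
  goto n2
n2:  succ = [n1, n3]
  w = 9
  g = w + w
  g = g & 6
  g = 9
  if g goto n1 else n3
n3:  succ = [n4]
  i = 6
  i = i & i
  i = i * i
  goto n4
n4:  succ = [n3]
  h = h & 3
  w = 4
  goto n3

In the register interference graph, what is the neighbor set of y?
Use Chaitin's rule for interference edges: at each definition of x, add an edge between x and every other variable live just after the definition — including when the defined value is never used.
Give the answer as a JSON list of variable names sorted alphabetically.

Block summaries:
  n0: {h,y} / ∅
  n1: {g} / {y}
  n2: {g,w} / ∅
  n3: {i} / ∅
  n4: {h,w} / {h}

Backward fixpoint:
  n0: in=∅ out={h,y}
  n1: in={h,y} out={h,y}
  n2: in={h,y} out={h,y}
  n3: in={h} out={h}
  n4: in={h} out={h}

Interference:
  g: {h,y}
  h: {g,i,w,y}
  i: {h}
  w: {h,y}
  y: {g,h,w}

N(y) = ["g", "h", "w"]

Answer: ["g", "h", "w"]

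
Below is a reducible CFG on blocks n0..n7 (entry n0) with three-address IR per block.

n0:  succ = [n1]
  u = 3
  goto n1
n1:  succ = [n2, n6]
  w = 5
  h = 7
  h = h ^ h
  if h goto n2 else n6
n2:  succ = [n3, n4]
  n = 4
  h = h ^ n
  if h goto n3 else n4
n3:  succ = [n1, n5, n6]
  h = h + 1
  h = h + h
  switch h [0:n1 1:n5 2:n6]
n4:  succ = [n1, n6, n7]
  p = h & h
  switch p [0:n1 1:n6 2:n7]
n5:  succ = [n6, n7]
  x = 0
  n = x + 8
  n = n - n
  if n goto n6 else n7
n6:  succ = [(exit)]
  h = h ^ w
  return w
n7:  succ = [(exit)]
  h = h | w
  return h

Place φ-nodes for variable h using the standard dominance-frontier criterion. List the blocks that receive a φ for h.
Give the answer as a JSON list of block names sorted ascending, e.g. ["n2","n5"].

idom tree: n1←n0 n2←n1 n3←n2 n4←n2 n5←n3 n6←n1 n7←n2
Join-block Dom:
  n1: preds {n0,n3,n4}: {n0} ∩ {n0,n1,n2,n3} ∩ {n0,n1,n2,n4} = {n0}; idom=n0
  n6: preds {n1,n3,n4,n5}: {n0,n1} ∩ {n0,n1,n2,n3} ∩ {n0,n1,n2,n4} ∩ {n0,n1,n2,n3,n5} = {n0,n1}; idom=n1
  n7: preds {n4,n5}: {n0,n1,n2,n4} ∩ {n0,n1,n2,n3,n5} = {n0,n1,n2}; idom=n2

DF walk-up:
  join n1 pred n0: · stop@n0
  join n1 pred n3: n3→n2→n1 stop@n0
  join n1 pred n4: n4→n2→n1 stop@n0
  join n6 pred n1: · stop@n1
  join n6 pred n3: n3→n2 stop@n1
  join n6 pred n4: n4→n2 stop@n1
  join n6 pred n5: n5→n3→n2 stop@n1
  join n7 pred n4: n4 stop@n2
  join n7 pred n5: n5→n3 stop@n2
  n0 → ∅
  n1 → {n1}
  n2 → {n1,n6}
  n3 → {n1,n6,n7}
  n4 → {n1,n6,n7}
  n5 → {n6,n7}
  n6 → ∅
  n7 → ∅

φ for h: defs {n1,n2,n3,n6,n7}
  DF⁺ = {n1,n6,n7}

Answer: ["n1", "n6", "n7"]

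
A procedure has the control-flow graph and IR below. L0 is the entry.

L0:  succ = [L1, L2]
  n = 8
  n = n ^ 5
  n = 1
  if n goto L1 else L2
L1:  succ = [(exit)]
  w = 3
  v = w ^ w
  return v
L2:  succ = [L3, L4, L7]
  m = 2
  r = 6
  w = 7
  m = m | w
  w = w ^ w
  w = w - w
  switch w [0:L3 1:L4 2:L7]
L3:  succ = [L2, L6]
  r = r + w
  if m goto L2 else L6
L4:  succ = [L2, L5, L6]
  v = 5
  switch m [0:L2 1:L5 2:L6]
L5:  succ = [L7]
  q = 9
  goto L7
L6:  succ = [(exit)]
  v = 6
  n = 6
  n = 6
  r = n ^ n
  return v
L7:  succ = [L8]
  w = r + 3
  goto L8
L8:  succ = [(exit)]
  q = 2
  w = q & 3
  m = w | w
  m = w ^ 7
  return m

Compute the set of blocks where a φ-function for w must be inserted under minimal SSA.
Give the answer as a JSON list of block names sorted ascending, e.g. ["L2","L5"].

Answer: ["L2"]

Derivation:
idom tree: L1←L0 L2←L0 L3←L2 L4←L2 L5←L4 L6←L2 L7←L2 L8←L7
Dom∩ at merges:
  L2: preds {L0,L3,L4}: {L0} ∩ {L0,L2,L3} ∩ {L0,L2,L4} = {L0}; idom=L0
  L6: preds {L3,L4}: {L0,L2,L3} ∩ {L0,L2,L4} = {L0,L2}; idom=L2
  L7: preds {L2,L5}: {L0,L2} ∩ {L0,L2,L4,L5} = {L0,L2}; idom=L2

DF derivation:
  L2←L0: walk · to L0
  L2←L3: walk L3→L2 to L0
  L2←L4: walk L4→L2 to L0
  L6←L3: walk L3 to L2
  L6←L4: walk L4 to L2
  L7←L2: walk · to L2
  L7←L5: walk L5→L4 to L2
  L0: DF=∅
  L1: DF=∅
  L2: DF={L2}
  L3: DF={L2,L6}
  L4: DF={L2,L6,L7}
  L5: DF={L7}
  L6: DF=∅
  L7: DF=∅
  L8: DF=∅

φ for w: defs {L1,L2,L7,L8}
  DF⁺ = {L2}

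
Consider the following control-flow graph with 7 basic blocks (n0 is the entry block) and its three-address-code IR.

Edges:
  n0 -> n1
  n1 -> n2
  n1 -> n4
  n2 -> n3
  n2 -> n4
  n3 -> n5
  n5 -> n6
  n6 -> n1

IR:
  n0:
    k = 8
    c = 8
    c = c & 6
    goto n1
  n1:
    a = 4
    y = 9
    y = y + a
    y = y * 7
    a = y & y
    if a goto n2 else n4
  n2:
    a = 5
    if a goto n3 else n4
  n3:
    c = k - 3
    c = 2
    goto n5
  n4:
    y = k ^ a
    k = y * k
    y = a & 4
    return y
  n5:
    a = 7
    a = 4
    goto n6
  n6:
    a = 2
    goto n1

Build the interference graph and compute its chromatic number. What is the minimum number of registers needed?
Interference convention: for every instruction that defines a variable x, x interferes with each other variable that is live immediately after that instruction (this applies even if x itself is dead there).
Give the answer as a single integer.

def/use:
  n0: def={c,k} ue=∅
  n1: def={a,y} ue=∅
  n2: def={a} ue=∅
  n3: def={c} ue={k}
  n4: def={k,y} ue={a,k}
  n5: def={a} ue=∅
  n6: def={a} ue=∅

Liveness:
  n0: in=∅ out={k}
  n1: in={k} out={a,k}
  n2: in={k} out={a,k}
  n3: in={k} out={k}
  n4: in={a,k} out=∅
  n5: in={k} out={k}
  n6: in={k} out={k}

Interfere edges:
  a — {k,y}
  c — {k}
  k — {a,c,y}
  y — {a,k}

Chromatic number:
  clique {a,k,y} ⇒ need ≥ 3
  3-colouring: c0={k}  c1={a,c}  c2={y}
  χ = 3

Answer: 3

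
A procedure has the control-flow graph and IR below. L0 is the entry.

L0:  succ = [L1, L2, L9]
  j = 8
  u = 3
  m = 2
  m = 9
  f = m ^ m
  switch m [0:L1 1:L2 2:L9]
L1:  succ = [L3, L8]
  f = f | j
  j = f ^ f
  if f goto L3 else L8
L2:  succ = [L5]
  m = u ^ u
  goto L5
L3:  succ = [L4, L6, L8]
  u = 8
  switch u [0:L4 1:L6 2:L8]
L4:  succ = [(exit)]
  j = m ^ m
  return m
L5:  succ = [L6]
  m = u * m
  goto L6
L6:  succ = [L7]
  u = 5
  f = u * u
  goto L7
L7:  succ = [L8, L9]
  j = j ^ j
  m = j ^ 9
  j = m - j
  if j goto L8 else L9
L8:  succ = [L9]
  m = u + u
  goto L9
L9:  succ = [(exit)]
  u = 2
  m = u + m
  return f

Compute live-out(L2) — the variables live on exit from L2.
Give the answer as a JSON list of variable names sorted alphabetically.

Answer: ["j", "m", "u"]

Derivation:
Block summaries:
  L0: def={f,j,m,u} ue=∅
  L1: def={f,j} ue={f,j}
  L2: def={m} ue={u}
  L3: def={u} ue=∅
  L4: def={j} ue={m}
  L5: def={m} ue={m,u}
  L6: def={f,u} ue=∅
  L7: def={j,m} ue={j}
  L8: def={m} ue={u}
  L9: def={m,u} ue={f,m}

Liveness:
  live L0: ∅→{f,j,m,u}
  live L1: {f,j,m,u}→{f,j,m,u}
  live L2: {j,u}→{j,m,u}
  live L3: {f,j,m}→{f,j,m,u}
  live L4: {m}→∅
  live L5: {j,m,u}→{j}
  live L6: {j}→{f,j,u}
  live L7: {f,j,u}→{f,m,u}
  live L8: {f,u}→{f,m}
  live L9: {f,m}→∅

live-out(L2) = ["j", "m", "u"]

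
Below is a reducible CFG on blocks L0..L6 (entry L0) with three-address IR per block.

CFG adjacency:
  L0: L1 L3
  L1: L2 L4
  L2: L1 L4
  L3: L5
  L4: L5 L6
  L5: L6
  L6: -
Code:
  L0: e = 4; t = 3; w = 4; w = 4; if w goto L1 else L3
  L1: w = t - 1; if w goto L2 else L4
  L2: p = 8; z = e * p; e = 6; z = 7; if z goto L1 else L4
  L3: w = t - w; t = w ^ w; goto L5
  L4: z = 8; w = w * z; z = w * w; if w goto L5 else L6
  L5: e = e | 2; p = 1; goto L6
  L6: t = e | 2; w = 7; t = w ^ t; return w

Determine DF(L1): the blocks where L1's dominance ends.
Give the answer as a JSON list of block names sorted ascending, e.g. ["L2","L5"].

idom tree: L1←L0 L2←L1 L3←L0 L4←L1 L5←L0 L6←L0
Dom at joins:
  L1: preds {L0,L2}: {L0} ∩ {L0,L1,L2} = {L0}; idom=L0
  L4: preds {L1,L2}: {L0,L1} ∩ {L0,L1,L2} = {L0,L1}; idom=L1
  L5: preds {L3,L4}: {L0,L3} ∩ {L0,L1,L4} = {L0}; idom=L0
  L6: preds {L4,L5}: {L0,L1,L4} ∩ {L0,L5} = {L0}; idom=L0

DF walk-up:
  join L1 pred L0: · stop@L0
  join L1 pred L2: L2→L1 stop@L0
  join L4 pred L1: · stop@L1
  join L4 pred L2: L2 stop@L1
  join L5 pred L3: L3 stop@L0
  join L5 pred L4: L4→L1 stop@L0
  join L6 pred L4: L4→L1 stop@L0
  join L6 pred L5: L5 stop@L0
  DF(L0)=∅
  DF(L1)={L1,L5,L6}
  DF(L2)={L1,L4}
  DF(L3)={L5}
  DF(L4)={L5,L6}
  DF(L5)={L6}
  DF(L6)=∅

DF(L1) = ["L1", "L5", "L6"]

Answer: ["L1", "L5", "L6"]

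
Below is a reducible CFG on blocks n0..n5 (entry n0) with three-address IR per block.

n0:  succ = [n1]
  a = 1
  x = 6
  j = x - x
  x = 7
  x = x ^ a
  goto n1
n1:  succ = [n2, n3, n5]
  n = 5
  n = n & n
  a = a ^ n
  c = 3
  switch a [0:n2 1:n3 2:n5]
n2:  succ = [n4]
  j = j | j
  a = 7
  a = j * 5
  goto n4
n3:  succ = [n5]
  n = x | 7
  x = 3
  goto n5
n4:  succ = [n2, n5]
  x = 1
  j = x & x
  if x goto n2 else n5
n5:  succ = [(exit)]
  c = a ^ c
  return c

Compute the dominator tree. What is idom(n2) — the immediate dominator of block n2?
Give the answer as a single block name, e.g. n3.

Answer: n1

Derivation:
idom tree: n1←n0 n2←n1 n3←n1 n4←n2 n5←n1
Join-block Dom:
  n2: preds {n1,n4}: {n0,n1} ∩ {n0,n1,n2,n4} = {n0,n1}; idom=n1
  n5: preds {n1,n3,n4}: {n0,n1} ∩ {n0,n1,n3} ∩ {n0,n1,n2,n4} = {n0,n1}; idom=n1

idom(n2) = n1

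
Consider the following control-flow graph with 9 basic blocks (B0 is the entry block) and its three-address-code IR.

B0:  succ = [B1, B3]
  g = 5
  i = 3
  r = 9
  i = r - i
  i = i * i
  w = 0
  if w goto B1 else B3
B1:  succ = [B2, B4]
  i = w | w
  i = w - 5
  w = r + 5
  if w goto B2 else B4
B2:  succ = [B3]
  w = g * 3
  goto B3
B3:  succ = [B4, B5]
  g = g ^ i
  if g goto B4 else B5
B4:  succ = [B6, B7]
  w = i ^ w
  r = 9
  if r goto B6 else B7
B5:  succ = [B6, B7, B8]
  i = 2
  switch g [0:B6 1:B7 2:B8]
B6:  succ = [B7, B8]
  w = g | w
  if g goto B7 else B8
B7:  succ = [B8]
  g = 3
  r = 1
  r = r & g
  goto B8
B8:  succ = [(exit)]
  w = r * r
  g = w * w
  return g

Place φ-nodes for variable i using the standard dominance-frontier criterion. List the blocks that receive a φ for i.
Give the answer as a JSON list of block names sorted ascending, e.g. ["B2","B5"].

idom tree: B1←B0 B2←B1 B3←B0 B4←B0 B5←B3 B6←B0 B7←B0 B8←B0
Join-block Dom:
  B3: preds {B0,B2}: {B0} ∩ {B0,B1,B2} = {B0}; idom=B0
  B4: preds {B1,B3}: {B0,B1} ∩ {B0,B3} = {B0}; idom=B0
  B6: preds {B4,B5}: {B0,B4} ∩ {B0,B3,B5} = {B0}; idom=B0
  B7: preds {B4,B5,B6}: {B0,B4} ∩ {B0,B3,B5} ∩ {B0,B6} = {B0}; idom=B0
  B8: preds {B5,B6,B7}: {B0,B3,B5} ∩ {B0,B6} ∩ {B0,B7} = {B0}; idom=B0

DF derivation:
  join B3 pred B0: · stop@B0
  join B3 pred B2: B2→B1 stop@B0
  join B4 pred B1: B1 stop@B0
  join B4 pred B3: B3 stop@B0
  join B6 pred B4: B4 stop@B0
  join B6 pred B5: B5→B3 stop@B0
  join B7 pred B4: B4 stop@B0
  join B7 pred B5: B5→B3 stop@B0
  join B7 pred B6: B6 stop@B0
  join B8 pred B5: B5→B3 stop@B0
  join B8 pred B6: B6 stop@B0
  join B8 pred B7: B7 stop@B0
  DF(B0)=∅
  DF(B1)={B3,B4}
  DF(B2)={B3}
  DF(B3)={B4,B6,B7,B8}
  DF(B4)={B6,B7}
  DF(B5)={B6,B7,B8}
  DF(B6)={B7,B8}
  DF(B7)={B8}
  DF(B8)=∅

φ for i: defs {B0,B1,B5}
  DF⁺ = {B3,B4,B6,B7,B8}

Answer: ["B3", "B4", "B6", "B7", "B8"]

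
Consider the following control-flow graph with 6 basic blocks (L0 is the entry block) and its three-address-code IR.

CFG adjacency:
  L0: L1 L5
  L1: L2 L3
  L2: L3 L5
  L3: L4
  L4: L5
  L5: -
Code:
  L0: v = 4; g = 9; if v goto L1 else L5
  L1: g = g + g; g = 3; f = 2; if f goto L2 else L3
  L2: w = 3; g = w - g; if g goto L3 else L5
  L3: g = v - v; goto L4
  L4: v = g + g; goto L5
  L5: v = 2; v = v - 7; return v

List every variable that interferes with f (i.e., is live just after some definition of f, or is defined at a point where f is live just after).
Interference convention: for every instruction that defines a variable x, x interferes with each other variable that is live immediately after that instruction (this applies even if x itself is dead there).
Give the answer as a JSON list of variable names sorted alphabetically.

def/use:
  L0 def {g,v} use ∅
  L1 def {f,g} use {g}
  L2 def {g,w} use {g}
  L3 def {g} use {v}
  L4 def {v} use {g}
  L5 def {v} use ∅

Backward fixpoint:
  L0 li=∅ lo={g,v}
  L1 li={g,v} lo={g,v}
  L2 li={g,v} lo={v}
  L3 li={v} lo={g}
  L4 li={g} lo=∅
  L5 li=∅ lo=∅

Interfere edges:
  f — {g,v}
  g — {f,v,w}
  v — {f,g,w}
  w — {g,v}

N(f) = ["g", "v"]

Answer: ["g", "v"]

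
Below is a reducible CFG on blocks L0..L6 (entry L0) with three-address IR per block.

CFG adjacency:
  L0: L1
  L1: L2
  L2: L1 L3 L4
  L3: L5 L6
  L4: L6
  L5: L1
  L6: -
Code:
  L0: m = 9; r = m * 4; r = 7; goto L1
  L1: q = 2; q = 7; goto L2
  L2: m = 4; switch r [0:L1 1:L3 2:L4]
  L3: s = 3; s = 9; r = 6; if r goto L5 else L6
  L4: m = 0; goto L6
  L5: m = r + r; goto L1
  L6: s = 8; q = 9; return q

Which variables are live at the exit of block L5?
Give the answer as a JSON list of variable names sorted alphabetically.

Answer: ["r"]

Analysis:
Per-block:
  L0 def {m,r} use ∅
  L1 def {q} use ∅
  L2 def {m} use {r}
  L3 def {r,s} use ∅
  L4 def {m} use ∅
  L5 def {m} use {r}
  L6 def {q,s} use ∅

Backward fixpoint:
  L0: in=∅ out={r}
  L1: in={r} out={r}
  L2: in={r} out={r}
  L3: in=∅ out={r}
  L4: in=∅ out=∅
  L5: in={r} out={r}
  L6: in=∅ out=∅

live-out(L5) = ["r"]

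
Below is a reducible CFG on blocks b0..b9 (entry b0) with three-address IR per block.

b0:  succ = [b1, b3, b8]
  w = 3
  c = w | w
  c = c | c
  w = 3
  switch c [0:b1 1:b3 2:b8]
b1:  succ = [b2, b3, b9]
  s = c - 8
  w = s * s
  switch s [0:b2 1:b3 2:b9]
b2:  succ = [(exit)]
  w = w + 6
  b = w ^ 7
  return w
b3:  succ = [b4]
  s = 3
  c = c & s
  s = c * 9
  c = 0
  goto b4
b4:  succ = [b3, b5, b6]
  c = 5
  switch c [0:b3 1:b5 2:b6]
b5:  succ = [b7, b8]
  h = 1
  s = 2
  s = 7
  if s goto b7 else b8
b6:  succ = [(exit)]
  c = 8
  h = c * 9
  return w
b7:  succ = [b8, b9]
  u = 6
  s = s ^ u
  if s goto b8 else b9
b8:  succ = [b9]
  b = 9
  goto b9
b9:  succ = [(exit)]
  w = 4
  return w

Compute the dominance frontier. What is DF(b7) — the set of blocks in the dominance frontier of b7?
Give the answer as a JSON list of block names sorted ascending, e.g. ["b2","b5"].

Answer: ["b8", "b9"]

Working:
idom tree: b1←b0 b2←b1 b3←b0 b4←b3 b5←b4 b6←b4 b7←b5 b8←b0 b9←b0
Dom∩ at merges:
  b3: preds {b0,b1,b4}: {b0} ∩ {b0,b1} ∩ {b0,b3,b4} = {b0}; idom=b0
  b8: preds {b0,b5,b7}: {b0} ∩ {b0,b3,b4,b5} ∩ {b0,b3,b4,b5,b7} = {b0}; idom=b0
  b9: preds {b1,b7,b8}: {b0,b1} ∩ {b0,b3,b4,b5,b7} ∩ {b0,b8} = {b0}; idom=b0

Frontier:
  join b3 pred b0: · stop@b0
  join b3 pred b1: b1 stop@b0
  join b3 pred b4: b4→b3 stop@b0
  join b8 pred b0: · stop@b0
  join b8 pred b5: b5→b4→b3 stop@b0
  join b8 pred b7: b7→b5→b4→b3 stop@b0
  join b9 pred b1: b1 stop@b0
  join b9 pred b7: b7→b5→b4→b3 stop@b0
  join b9 pred b8: b8 stop@b0
  b0: DF=∅
  b1: DF={b3,b9}
  b2: DF=∅
  b3: DF={b3,b8,b9}
  b4: DF={b3,b8,b9}
  b5: DF={b8,b9}
  b6: DF=∅
  b7: DF={b8,b9}
  b8: DF={b9}
  b9: DF=∅

DF(b7) = ["b8", "b9"]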